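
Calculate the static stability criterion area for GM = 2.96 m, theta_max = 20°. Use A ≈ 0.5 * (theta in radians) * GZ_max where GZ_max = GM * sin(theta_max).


Formula: GZ_max = GM * sin(theta); Area = 0.5 * theta_rad * GZ_max
Step 1 — GZ_max = 2.96 * sin(20°) = 2.96 * 0.34202 = 1.012379 m
Step 2 — theta_rad = 20 * pi/180 = 0.349066 rad
Step 3 — Area = 0.5 * 0.349066 * 1.012379 ≈ 0.17669 m·rad (5 s.f.)

0.17669 m·rad


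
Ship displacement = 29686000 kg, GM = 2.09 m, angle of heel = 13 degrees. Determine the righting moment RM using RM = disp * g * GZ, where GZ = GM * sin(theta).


Formula: GZ = GM * sin(theta); RM = disp * g * GZ
Step 1 — GZ = 2.09 * sin(13°) = 2.09 * 0.224951 = 0.470148 m
Step 2 — RM = 29686000 * 9.81 * 0.470148 ≈ 136920000 N·m (5 s.f.)

136920000 N·m


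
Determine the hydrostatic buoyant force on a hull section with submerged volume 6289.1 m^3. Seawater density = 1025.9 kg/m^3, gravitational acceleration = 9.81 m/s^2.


Formula: Fb = rho * g * V
Substituting: Fb = 1025.9 * 9.81 * 6289.1
Intermediate: 1025.9 * 9.81 = 10064.079
Result: Fb = 10064.079 * 6289.1 ≈ 63294000 N (5 s.f.)

63294000 N


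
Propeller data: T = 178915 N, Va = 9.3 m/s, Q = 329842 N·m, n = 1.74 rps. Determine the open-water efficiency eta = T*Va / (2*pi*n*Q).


Formula: eta = T * Va / (2 * pi * n * Q)
Step 1 — numerator = T * Va = 178915 * 9.3 = 1663909.5
Step 2 — 2 * pi * n = 2 * pi * 1.74 = 10.932742
Step 3 — denominator = 10.932742 * 329842 = 3606077.49
Step 4 — eta = 1663909.5 / 3606077.49 ≈ 0.46142 (5 s.f.)

0.46142


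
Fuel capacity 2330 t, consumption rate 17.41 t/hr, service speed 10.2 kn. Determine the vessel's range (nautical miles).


Formula: endurance = fuel / rate; range = endurance * speed
Step 1 — endurance = 2330 / 17.41 = 133.8311 hours
Step 2 — range = 133.8311 * 10.2 ≈ 1365.1 nautical miles (5 s.f.)

1365.1 NM


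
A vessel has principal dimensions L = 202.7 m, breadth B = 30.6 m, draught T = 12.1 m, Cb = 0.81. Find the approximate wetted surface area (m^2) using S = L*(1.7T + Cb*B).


Formula: S = 1.7*L*T + V/T with V = Cb*L*B*T, i.e. S = L * (1.7*T + Cb*B)
Step 1 — 1.7*T = 1.7 * 12.1 = 20.57 m
Step 2 — Cb*B = 0.81 * 30.6 = 24.786 m
Step 3 — 1.7*T + Cb*B = 20.57 + 24.786 = 45.356 m
Step 4 — S = 202.7 * 45.356 ≈ 9193.7 m^2 (5 s.f.)

9193.7 m^2


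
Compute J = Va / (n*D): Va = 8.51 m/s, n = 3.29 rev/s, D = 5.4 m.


Formula: J = Va / (n * D)
Step 1 — n * D = 3.29 * 5.4 = 17.766
Step 2 — J = 8.51 / 17.766 ≈ 0.47900 (5 s.f.)

0.47900


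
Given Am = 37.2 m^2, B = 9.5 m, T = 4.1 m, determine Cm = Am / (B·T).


Formula: Cm = Am / (B * T)
Step 1 — B * T = 9.5 * 4.1 = 38.95 m^2
Step 2 — Cm = 37.2 / 38.95 ≈ 0.95507 (5 s.f.)

0.95507


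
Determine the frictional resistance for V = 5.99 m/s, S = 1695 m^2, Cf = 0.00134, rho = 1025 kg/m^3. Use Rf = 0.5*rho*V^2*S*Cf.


Formula: Rf = 0.5 * rho * V^2 * S * Cf
Step 1 — V^2 = 5.99^2 = 35.8801
Step 2 — 0.5 * rho * V^2 = 0.5 * 1025 * 35.8801 = 18388.55125
Step 3 — Rf = 18388.55125 * 1695 * 0.00134 ≈ 41766 N (5 s.f.)

41766 N


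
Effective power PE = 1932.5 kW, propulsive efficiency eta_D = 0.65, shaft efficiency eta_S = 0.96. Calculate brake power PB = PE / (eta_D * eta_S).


Formula: PB = PE / (eta_D * eta_S)
Step 1 — combined efficiency = eta_D * eta_S = 0.65 * 0.96 = 0.624
Step 2 — PB = 1932.5 / 0.624 ≈ 3097.0 kW (5 s.f.)

3097.0 kW


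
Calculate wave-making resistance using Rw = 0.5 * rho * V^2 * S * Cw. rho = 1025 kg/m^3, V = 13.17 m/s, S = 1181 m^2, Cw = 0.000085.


Formula: Rw = 0.5 * rho * V^2 * S * Cw
Step 1 — V^2 = 13.17^2 = 173.4489
Step 2 — 0.5 * rho * V^2 = 0.5 * 1025 * 173.4489 = 88892.56125
Step 3 — Rw = 88892.56125 * 1181 * 0.000085 ≈ 8923.5 N (5 s.f.)

8923.5 N


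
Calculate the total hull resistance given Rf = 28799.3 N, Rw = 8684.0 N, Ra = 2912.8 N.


Formula: Rt = Rf + Rw + Ra
Substituting: Rt = 28799.3 + 8684.0 + 2912.8
Result: Rt = 40396.1 N

40396.1 N


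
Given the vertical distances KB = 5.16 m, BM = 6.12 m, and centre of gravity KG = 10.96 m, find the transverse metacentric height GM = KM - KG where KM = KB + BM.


Formula: GM = KB + BM - KG
Step 1 — KM = KB + BM = 5.16 + 6.12 = 11.28 m
Step 2 — GM = KM - KG = 11.28 - 10.96 = 0.32 m

0.32 m


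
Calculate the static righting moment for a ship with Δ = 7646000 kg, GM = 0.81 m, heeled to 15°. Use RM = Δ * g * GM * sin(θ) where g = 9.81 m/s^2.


Formula: GZ = GM * sin(theta); RM = disp * g * GZ
Step 1 — GZ = 0.81 * sin(15°) = 0.81 * 0.258819 = 0.209643 m
Step 2 — RM = 7646000 * 9.81 * 0.209643 ≈ 15725000 N·m (5 s.f.)

15725000 N·m


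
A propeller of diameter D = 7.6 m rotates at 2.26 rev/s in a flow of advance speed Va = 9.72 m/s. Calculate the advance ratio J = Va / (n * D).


Formula: J = Va / (n * D)
Step 1 — n * D = 2.26 * 7.6 = 17.176
Step 2 — J = 9.72 / 17.176 ≈ 0.56591 (5 s.f.)

0.56591


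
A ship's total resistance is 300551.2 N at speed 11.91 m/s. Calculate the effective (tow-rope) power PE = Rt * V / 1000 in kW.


Formula: PE = Rt * V / 1000 (kW)
Step 1 — PE (W) = 300551.2 * 11.91 = 3579564.792 W
Step 2 — PE (kW) = 3579564.792 / 1000 ≈ 3579.6 kW (5 s.f.)

3579.6 kW


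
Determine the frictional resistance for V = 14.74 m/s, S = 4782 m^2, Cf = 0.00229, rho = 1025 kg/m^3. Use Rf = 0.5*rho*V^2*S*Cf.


Formula: Rf = 0.5 * rho * V^2 * S * Cf
Step 1 — V^2 = 14.74^2 = 217.2676
Step 2 — 0.5 * rho * V^2 = 0.5 * 1025 * 217.2676 = 111349.645
Step 3 — Rf = 111349.645 * 4782 * 0.00229 ≈ 1219400 N (5 s.f.)

1219400 N


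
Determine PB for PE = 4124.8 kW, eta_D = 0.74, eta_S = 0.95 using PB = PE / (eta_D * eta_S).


Formula: PB = PE / (eta_D * eta_S)
Step 1 — combined efficiency = eta_D * eta_S = 0.74 * 0.95 = 0.703
Step 2 — PB = 4124.8 / 0.703 ≈ 5867.4 kW (5 s.f.)

5867.4 kW


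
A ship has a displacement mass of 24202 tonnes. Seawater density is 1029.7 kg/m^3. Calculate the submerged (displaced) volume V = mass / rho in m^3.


Formula: V = mass / rho
Step 1 — convert tonnes to kg: 24202 t * 1000 = 24202000 kg
Step 2 — V = 24202000 / 1029.7 ≈ 23504 m^3 (5 s.f.)

23504 m^3


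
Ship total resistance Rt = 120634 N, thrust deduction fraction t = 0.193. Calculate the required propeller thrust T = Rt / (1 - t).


Formula: T = Rt / (1 - t)
Step 1 — (1 - t) = 1 - 0.193 = 0.807
Step 2 — T = 120634 / 0.807 ≈ 149480 N (5 s.f.)

149480 N


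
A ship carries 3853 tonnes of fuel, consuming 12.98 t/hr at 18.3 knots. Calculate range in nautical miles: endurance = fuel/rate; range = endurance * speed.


Formula: endurance = fuel / rate; range = endurance * speed
Step 1 — endurance = 3853 / 12.98 = 296.8413 hours
Step 2 — range = 296.8413 * 18.3 ≈ 5432.2 nautical miles (5 s.f.)

5432.2 NM


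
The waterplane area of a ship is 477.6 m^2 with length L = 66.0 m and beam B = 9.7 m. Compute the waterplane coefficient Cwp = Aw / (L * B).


Formula: Cwp = Aw / (L * B)
Step 1 — L * B = 66.0 * 9.7 = 640.2 m^2
Step 2 — Cwp = 477.6 / 640.2 ≈ 0.74602 (5 s.f.)

0.74602


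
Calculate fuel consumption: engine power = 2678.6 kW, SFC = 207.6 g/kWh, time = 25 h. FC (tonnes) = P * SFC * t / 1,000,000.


Formula: FC (tonnes) = P * SFC * t / 1,000,000
Step 1 — P * SFC * t = 2678.6 * 207.6 * 25 = 13901934.0 g
Step 2 — FC (tonnes) = 13901934.0 / 1,000,000 ≈ 13.902 tonnes (5 s.f.)

13.902 tonnes


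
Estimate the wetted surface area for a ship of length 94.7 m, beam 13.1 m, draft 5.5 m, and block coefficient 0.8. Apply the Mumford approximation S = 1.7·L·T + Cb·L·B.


Formula: S = 1.7*L*T + V/T with V = Cb*L*B*T, i.e. S = L * (1.7*T + Cb*B)
Step 1 — 1.7*T = 1.7 * 5.5 = 9.35 m
Step 2 — Cb*B = 0.8 * 13.1 = 10.48 m
Step 3 — 1.7*T + Cb*B = 9.35 + 10.48 = 19.83 m
Step 4 — S = 94.7 * 19.83 ≈ 1877.9 m^2 (5 s.f.)

1877.9 m^2


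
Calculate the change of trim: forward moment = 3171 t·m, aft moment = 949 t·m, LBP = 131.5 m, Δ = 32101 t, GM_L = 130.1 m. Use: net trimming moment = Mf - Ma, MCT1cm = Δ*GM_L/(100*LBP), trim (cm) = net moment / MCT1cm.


Formula: net trimming moment = Mf - Ma; MCT1cm = Δ*GM_L/(100*LBP); trim = net moment / MCT1cm
Step 1 — net trimming moment = 3171 - 949 = 2222 t·m
Step 2 — MCT1cm = 32101 * 130.1 / (100 * 131.5) = 317.5924 t·m/cm
Step 3 — trim = 2222 / 317.5924 ≈ 6.9964 cm (5 s.f.)

6.9964 cm


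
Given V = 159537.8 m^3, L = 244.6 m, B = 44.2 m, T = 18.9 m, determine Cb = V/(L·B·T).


Formula: Cb = V / (L * B * T)
Step 1 — L * B * T = 244.6 * 44.2 * 18.9 = 204333.948 m^3
Step 2 — Cb = 159537.8 / 204333.948 ≈ 0.78077 (5 s.f.)

0.78077


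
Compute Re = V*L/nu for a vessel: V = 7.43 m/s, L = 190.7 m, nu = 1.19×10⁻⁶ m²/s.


Formula: Re = V * L / nu
Step 1 — V * L = 7.43 * 190.7 = 1416.901 m^2/s
Step 2 — Re = 1416.901 / 1.19e-6 = 1.19e+09

1.19e+09


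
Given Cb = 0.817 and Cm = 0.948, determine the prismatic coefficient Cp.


Formula: Cp = Cb / Cm
Substituting: Cp = 0.817 / 0.948
Result: Cp ≈ 0.86181 (5 s.f.)

0.86181


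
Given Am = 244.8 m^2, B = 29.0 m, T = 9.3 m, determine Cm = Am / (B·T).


Formula: Cm = Am / (B * T)
Step 1 — B * T = 29.0 * 9.3 = 269.7 m^2
Step 2 — Cm = 244.8 / 269.7 ≈ 0.90768 (5 s.f.)

0.90768


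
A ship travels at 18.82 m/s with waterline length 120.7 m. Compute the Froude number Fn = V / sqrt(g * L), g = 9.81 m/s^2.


Formula: Fn = V / sqrt(g * L)
Step 1 — g * L = 9.81 * 120.7 = 1184.067
Step 2 — sqrt(g * L) = sqrt(1184.067) = 34.410275
Step 3 — Fn = 18.82 / 34.410275 ≈ 0.54693 (5 s.f.)

0.54693


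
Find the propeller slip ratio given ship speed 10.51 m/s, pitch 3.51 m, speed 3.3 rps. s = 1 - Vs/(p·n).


Formula: s = 1 - Vs / (p * n)
Step 1 — p * n = 3.51 * 3.3 = 11.583
Step 2 — Vs / (p*n) = 10.51 / 11.583 = 0.907364 (6 d.p.)
Step 3 — s = 1 - 0.907364 = 0.092636

0.092636


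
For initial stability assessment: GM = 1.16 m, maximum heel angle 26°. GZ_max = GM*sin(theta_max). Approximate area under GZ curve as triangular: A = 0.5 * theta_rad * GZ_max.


Formula: GZ_max = GM * sin(theta); Area = 0.5 * theta_rad * GZ_max
Step 1 — GZ_max = 1.16 * sin(26°) = 1.16 * 0.438371 = 0.50851 m
Step 2 — theta_rad = 26 * pi/180 = 0.453786 rad
Step 3 — Area = 0.5 * 0.453786 * 0.50851 ≈ 0.11538 m·rad (5 s.f.)

0.11538 m·rad


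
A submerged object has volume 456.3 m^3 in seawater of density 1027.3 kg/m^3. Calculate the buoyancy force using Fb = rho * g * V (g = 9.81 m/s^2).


Formula: Fb = rho * g * V
Substituting: Fb = 1027.3 * 9.81 * 456.3
Intermediate: 1027.3 * 9.81 = 10077.813
Result: Fb = 10077.813 * 456.3 ≈ 4598500 N (5 s.f.)

4598500 N


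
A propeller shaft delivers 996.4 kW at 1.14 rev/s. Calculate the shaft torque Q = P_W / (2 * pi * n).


Formula: Q = P_W / (2 * pi * n)
Step 1 — P_W = 996.4 kW * 1000 = 996400.0 W
Step 2 — 2 * pi * n = 2 * pi * 1.14 = 7.162831
Step 3 — Q = 996400.0 / 7.162831 ≈ 139110 N·m (5 s.f.)

139110 N·m


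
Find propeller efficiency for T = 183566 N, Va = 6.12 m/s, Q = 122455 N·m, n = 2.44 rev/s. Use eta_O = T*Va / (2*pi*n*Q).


Formula: eta = T * Va / (2 * pi * n * Q)
Step 1 — numerator = T * Va = 183566 * 6.12 = 1123423.92
Step 2 — 2 * pi * n = 2 * pi * 2.44 = 15.330972
Step 3 — denominator = 15.330972 * 122455 = 1877354.18
Step 4 — eta = 1123423.92 / 1877354.18 ≈ 0.59841 (5 s.f.)

0.59841


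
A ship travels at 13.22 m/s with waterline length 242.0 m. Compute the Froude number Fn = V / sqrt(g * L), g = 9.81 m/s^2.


Formula: Fn = V / sqrt(g * L)
Step 1 — g * L = 9.81 * 242.0 = 2374.02
Step 2 — sqrt(g * L) = sqrt(2374.02) = 48.723916
Step 3 — Fn = 13.22 / 48.723916 ≈ 0.27132 (5 s.f.)

0.27132


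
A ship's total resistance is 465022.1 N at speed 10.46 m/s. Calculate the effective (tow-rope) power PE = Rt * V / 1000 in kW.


Formula: PE = Rt * V / 1000 (kW)
Step 1 — PE (W) = 465022.1 * 10.46 = 4864131.166 W
Step 2 — PE (kW) = 4864131.166 / 1000 ≈ 4864.1 kW (5 s.f.)

4864.1 kW


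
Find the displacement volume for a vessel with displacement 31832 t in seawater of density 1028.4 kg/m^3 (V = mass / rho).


Formula: V = mass / rho
Step 1 — convert tonnes to kg: 31832 t * 1000 = 31832000 kg
Step 2 — V = 31832000 / 1028.4 ≈ 30953 m^3 (5 s.f.)

30953 m^3


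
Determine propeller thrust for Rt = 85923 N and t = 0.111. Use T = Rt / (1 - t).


Formula: T = Rt / (1 - t)
Step 1 — (1 - t) = 1 - 0.111 = 0.889
Step 2 — T = 85923 / 0.889 ≈ 96651 N (5 s.f.)

96651 N


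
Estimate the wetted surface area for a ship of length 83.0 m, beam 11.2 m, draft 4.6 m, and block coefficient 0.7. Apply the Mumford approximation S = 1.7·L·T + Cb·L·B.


Formula: S = 1.7*L*T + V/T with V = Cb*L*B*T, i.e. S = L * (1.7*T + Cb*B)
Step 1 — 1.7*T = 1.7 * 4.6 = 7.82 m
Step 2 — Cb*B = 0.7 * 11.2 = 7.84 m
Step 3 — 1.7*T + Cb*B = 7.82 + 7.84 = 15.66 m
Step 4 — S = 83.0 * 15.66 ≈ 1299.8 m^2 (5 s.f.)

1299.8 m^2


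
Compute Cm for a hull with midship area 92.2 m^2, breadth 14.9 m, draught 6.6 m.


Formula: Cm = Am / (B * T)
Step 1 — B * T = 14.9 * 6.6 = 98.34 m^2
Step 2 — Cm = 92.2 / 98.34 ≈ 0.93756 (5 s.f.)

0.93756


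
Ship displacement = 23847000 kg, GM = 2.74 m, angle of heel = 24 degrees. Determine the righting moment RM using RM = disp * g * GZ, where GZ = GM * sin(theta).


Formula: GZ = GM * sin(theta); RM = disp * g * GZ
Step 1 — GZ = 2.74 * sin(24°) = 2.74 * 0.406737 = 1.114459 m
Step 2 — RM = 23847000 * 9.81 * 1.114459 ≈ 260720000 N·m (5 s.f.)

260720000 N·m


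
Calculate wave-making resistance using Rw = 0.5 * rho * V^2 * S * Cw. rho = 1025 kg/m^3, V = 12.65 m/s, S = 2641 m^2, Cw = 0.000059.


Formula: Rw = 0.5 * rho * V^2 * S * Cw
Step 1 — V^2 = 12.65^2 = 160.0225
Step 2 — 0.5 * rho * V^2 = 0.5 * 1025 * 160.0225 = 82011.53125
Step 3 — Rw = 82011.53125 * 2641 * 0.000059 ≈ 12779 N (5 s.f.)

12779 N


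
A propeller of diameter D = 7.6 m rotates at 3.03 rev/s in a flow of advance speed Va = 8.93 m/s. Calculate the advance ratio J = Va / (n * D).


Formula: J = Va / (n * D)
Step 1 — n * D = 3.03 * 7.6 = 23.028
Step 2 — J = 8.93 / 23.028 ≈ 0.38779 (5 s.f.)

0.38779


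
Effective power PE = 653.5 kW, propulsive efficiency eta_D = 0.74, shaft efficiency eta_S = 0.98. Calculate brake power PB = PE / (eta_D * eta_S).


Formula: PB = PE / (eta_D * eta_S)
Step 1 — combined efficiency = eta_D * eta_S = 0.74 * 0.98 = 0.7252
Step 2 — PB = 653.5 / 0.7252 ≈ 901.13 kW (5 s.f.)

901.13 kW


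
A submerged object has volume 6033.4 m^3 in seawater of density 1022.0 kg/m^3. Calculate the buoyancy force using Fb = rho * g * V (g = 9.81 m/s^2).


Formula: Fb = rho * g * V
Substituting: Fb = 1022.0 * 9.81 * 6033.4
Intermediate: 1022.0 * 9.81 = 10025.82
Result: Fb = 10025.82 * 6033.4 ≈ 60490000 N (5 s.f.)

60490000 N


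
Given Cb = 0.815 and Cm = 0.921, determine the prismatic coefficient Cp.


Formula: Cp = Cb / Cm
Substituting: Cp = 0.815 / 0.921
Result: Cp ≈ 0.88491 (5 s.f.)

0.88491


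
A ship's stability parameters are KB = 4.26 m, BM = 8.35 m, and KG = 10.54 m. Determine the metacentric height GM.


Formula: GM = KB + BM - KG
Step 1 — KM = KB + BM = 4.26 + 8.35 = 12.61 m
Step 2 — GM = KM - KG = 12.61 - 10.54 = 2.07 m

2.07 m


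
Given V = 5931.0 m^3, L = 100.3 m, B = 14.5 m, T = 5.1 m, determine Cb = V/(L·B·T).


Formula: Cb = V / (L * B * T)
Step 1 — L * B * T = 100.3 * 14.5 * 5.1 = 7417.185 m^3
Step 2 — Cb = 5931.0 / 7417.185 ≈ 0.79963 (5 s.f.)

0.79963


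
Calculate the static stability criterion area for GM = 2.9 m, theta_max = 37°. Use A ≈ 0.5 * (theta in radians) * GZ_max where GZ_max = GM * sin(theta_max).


Formula: GZ_max = GM * sin(theta); Area = 0.5 * theta_rad * GZ_max
Step 1 — GZ_max = 2.9 * sin(37°) = 2.9 * 0.601815 = 1.745263 m
Step 2 — theta_rad = 37 * pi/180 = 0.645772 rad
Step 3 — Area = 0.5 * 0.645772 * 1.745263 ≈ 0.56352 m·rad (5 s.f.)

0.56352 m·rad


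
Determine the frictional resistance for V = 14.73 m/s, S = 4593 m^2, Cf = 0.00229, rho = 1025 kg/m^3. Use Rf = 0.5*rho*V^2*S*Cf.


Formula: Rf = 0.5 * rho * V^2 * S * Cf
Step 1 — V^2 = 14.73^2 = 216.9729
Step 2 — 0.5 * rho * V^2 = 0.5 * 1025 * 216.9729 = 111198.61125
Step 3 — Rf = 111198.61125 * 4593 * 0.00229 ≈ 1169600 N (5 s.f.)

1169600 N


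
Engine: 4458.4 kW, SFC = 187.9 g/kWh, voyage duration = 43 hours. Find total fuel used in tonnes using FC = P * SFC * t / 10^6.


Formula: FC (tonnes) = P * SFC * t / 1,000,000
Step 1 — P * SFC * t = 4458.4 * 187.9 * 43 = 36022534.48 g
Step 2 — FC (tonnes) = 36022534.48 / 1,000,000 ≈ 36.023 tonnes (5 s.f.)

36.023 tonnes


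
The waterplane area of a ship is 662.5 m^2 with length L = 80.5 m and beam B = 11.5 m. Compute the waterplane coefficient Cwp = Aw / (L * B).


Formula: Cwp = Aw / (L * B)
Step 1 — L * B = 80.5 * 11.5 = 925.75 m^2
Step 2 — Cwp = 662.5 / 925.75 ≈ 0.71564 (5 s.f.)

0.71564


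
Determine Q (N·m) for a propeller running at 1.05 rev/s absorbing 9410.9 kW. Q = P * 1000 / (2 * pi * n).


Formula: Q = P_W / (2 * pi * n)
Step 1 — P_W = 9410.9 kW * 1000 = 9410900.0 W
Step 2 — 2 * pi * n = 2 * pi * 1.05 = 6.597345
Step 3 — Q = 9410900.0 / 6.597345 ≈ 1426500 N·m (5 s.f.)

1426500 N·m


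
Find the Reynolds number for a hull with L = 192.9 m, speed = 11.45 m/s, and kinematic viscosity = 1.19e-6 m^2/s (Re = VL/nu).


Formula: Re = V * L / nu
Step 1 — V * L = 11.45 * 192.9 = 2208.705 m^2/s
Step 2 — Re = 2208.705 / 1.19e-6 = 1.86e+09

1.86e+09


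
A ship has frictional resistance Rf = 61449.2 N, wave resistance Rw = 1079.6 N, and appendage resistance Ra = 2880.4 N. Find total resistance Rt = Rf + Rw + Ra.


Formula: Rt = Rf + Rw + Ra
Substituting: Rt = 61449.2 + 1079.6 + 2880.4
Result: Rt = 65409.2 N

65409.2 N


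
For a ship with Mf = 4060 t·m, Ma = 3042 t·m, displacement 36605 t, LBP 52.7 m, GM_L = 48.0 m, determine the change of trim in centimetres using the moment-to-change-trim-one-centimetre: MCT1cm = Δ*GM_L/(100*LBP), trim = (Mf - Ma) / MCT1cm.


Formula: net trimming moment = Mf - Ma; MCT1cm = Δ*GM_L/(100*LBP); trim = net moment / MCT1cm
Step 1 — net trimming moment = 4060 - 3042 = 1018 t·m
Step 2 — MCT1cm = 36605 * 48.0 / (100 * 52.7) = 333.4042 t·m/cm
Step 3 — trim = 1018 / 333.4042 ≈ 3.0534 cm (5 s.f.)

3.0534 cm


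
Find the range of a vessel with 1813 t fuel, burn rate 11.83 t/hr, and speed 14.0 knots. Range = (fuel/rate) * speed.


Formula: endurance = fuel / rate; range = endurance * speed
Step 1 — endurance = 1813 / 11.83 = 153.2544 hours
Step 2 — range = 153.2544 * 14.0 ≈ 2145.6 nautical miles (5 s.f.)

2145.6 NM


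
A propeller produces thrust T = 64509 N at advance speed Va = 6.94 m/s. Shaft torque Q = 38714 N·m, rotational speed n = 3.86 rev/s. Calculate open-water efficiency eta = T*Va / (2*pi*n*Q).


Formula: eta = T * Va / (2 * pi * n * Q)
Step 1 — numerator = T * Va = 64509 * 6.94 = 447692.46
Step 2 — 2 * pi * n = 2 * pi * 3.86 = 24.253095
Step 3 — denominator = 24.253095 * 38714 = 938934.32
Step 4 — eta = 447692.46 / 938934.32 ≈ 0.47681 (5 s.f.)

0.47681


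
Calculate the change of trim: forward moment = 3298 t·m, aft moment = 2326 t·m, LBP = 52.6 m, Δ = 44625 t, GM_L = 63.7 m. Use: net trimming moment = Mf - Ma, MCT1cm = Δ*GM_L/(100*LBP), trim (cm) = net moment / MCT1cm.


Formula: net trimming moment = Mf - Ma; MCT1cm = Δ*GM_L/(100*LBP); trim = net moment / MCT1cm
Step 1 — net trimming moment = 3298 - 2326 = 972 t·m
Step 2 — MCT1cm = 44625 * 63.7 / (100 * 52.6) = 540.4206 t·m/cm
Step 3 — trim = 972 / 540.4206 ≈ 1.7986 cm (5 s.f.)

1.7986 cm


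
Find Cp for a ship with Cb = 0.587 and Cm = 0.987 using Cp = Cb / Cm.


Formula: Cp = Cb / Cm
Substituting: Cp = 0.587 / 0.987
Result: Cp ≈ 0.59473 (5 s.f.)

0.59473


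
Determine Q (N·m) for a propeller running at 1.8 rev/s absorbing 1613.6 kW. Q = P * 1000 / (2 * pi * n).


Formula: Q = P_W / (2 * pi * n)
Step 1 — P_W = 1613.6 kW * 1000 = 1613600.0 W
Step 2 — 2 * pi * n = 2 * pi * 1.8 = 11.309734
Step 3 — Q = 1613600.0 / 11.309734 ≈ 142670 N·m (5 s.f.)

142670 N·m


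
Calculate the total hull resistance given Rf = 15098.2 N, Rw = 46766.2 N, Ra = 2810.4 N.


Formula: Rt = Rf + Rw + Ra
Substituting: Rt = 15098.2 + 46766.2 + 2810.4
Result: Rt = 64674.8 N

64674.8 N


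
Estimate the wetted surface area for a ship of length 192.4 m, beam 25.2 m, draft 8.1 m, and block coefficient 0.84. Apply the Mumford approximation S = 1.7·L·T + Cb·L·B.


Formula: S = 1.7*L*T + V/T with V = Cb*L*B*T, i.e. S = L * (1.7*T + Cb*B)
Step 1 — 1.7*T = 1.7 * 8.1 = 13.77 m
Step 2 — Cb*B = 0.84 * 25.2 = 21.168 m
Step 3 — 1.7*T + Cb*B = 13.77 + 21.168 = 34.938 m
Step 4 — S = 192.4 * 34.938 ≈ 6722.1 m^2 (5 s.f.)

6722.1 m^2


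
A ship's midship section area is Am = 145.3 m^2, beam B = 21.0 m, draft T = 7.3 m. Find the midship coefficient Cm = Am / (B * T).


Formula: Cm = Am / (B * T)
Step 1 — B * T = 21.0 * 7.3 = 153.3 m^2
Step 2 — Cm = 145.3 / 153.3 ≈ 0.94781 (5 s.f.)

0.94781


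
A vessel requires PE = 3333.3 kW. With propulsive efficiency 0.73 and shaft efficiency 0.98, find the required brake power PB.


Formula: PB = PE / (eta_D * eta_S)
Step 1 — combined efficiency = eta_D * eta_S = 0.73 * 0.98 = 0.7154
Step 2 — PB = 3333.3 / 0.7154 ≈ 4659.4 kW (5 s.f.)

4659.4 kW


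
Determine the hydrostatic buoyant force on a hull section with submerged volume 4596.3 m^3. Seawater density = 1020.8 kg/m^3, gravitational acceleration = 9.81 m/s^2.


Formula: Fb = rho * g * V
Substituting: Fb = 1020.8 * 9.81 * 4596.3
Intermediate: 1020.8 * 9.81 = 10014.048
Result: Fb = 10014.048 * 4596.3 ≈ 46028000 N (5 s.f.)

46028000 N


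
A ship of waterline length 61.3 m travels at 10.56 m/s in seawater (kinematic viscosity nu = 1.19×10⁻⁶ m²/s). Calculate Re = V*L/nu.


Formula: Re = V * L / nu
Step 1 — V * L = 10.56 * 61.3 = 647.328 m^2/s
Step 2 — Re = 647.328 / 1.19e-6 = 5.44e+08

5.44e+08


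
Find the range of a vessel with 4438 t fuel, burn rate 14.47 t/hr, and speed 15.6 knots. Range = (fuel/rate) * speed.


Formula: endurance = fuel / rate; range = endurance * speed
Step 1 — endurance = 4438 / 14.47 = 306.7035 hours
Step 2 — range = 306.7035 * 15.6 ≈ 4784.6 nautical miles (5 s.f.)

4784.6 NM


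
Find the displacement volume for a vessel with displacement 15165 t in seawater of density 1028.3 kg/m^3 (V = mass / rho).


Formula: V = mass / rho
Step 1 — convert tonnes to kg: 15165 t * 1000 = 15165000 kg
Step 2 — V = 15165000 / 1028.3 ≈ 14748 m^3 (5 s.f.)

14748 m^3


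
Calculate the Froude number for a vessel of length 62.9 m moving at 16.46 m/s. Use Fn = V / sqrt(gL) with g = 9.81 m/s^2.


Formula: Fn = V / sqrt(g * L)
Step 1 — g * L = 9.81 * 62.9 = 617.049
Step 2 — sqrt(g * L) = sqrt(617.049) = 24.840471
Step 3 — Fn = 16.46 / 24.840471 ≈ 0.66263 (5 s.f.)

0.66263


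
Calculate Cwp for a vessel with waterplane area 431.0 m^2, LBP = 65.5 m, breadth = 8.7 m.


Formula: Cwp = Aw / (L * B)
Step 1 — L * B = 65.5 * 8.7 = 569.85 m^2
Step 2 — Cwp = 431.0 / 569.85 ≈ 0.75634 (5 s.f.)

0.75634


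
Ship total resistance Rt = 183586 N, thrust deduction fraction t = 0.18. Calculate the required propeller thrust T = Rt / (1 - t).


Formula: T = Rt / (1 - t)
Step 1 — (1 - t) = 1 - 0.18 = 0.82
Step 2 — T = 183586 / 0.82 ≈ 223890 N (5 s.f.)

223890 N


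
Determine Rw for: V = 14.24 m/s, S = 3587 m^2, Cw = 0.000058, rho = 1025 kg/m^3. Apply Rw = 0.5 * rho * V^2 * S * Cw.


Formula: Rw = 0.5 * rho * V^2 * S * Cw
Step 1 — V^2 = 14.24^2 = 202.7776
Step 2 — 0.5 * rho * V^2 = 0.5 * 1025 * 202.7776 = 103923.52
Step 3 — Rw = 103923.52 * 3587 * 0.000058 ≈ 21621 N (5 s.f.)

21621 N


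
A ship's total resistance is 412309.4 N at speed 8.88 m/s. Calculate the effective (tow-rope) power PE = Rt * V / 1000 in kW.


Formula: PE = Rt * V / 1000 (kW)
Step 1 — PE (W) = 412309.4 * 8.88 = 3661307.472 W
Step 2 — PE (kW) = 3661307.472 / 1000 ≈ 3661.3 kW (5 s.f.)

3661.3 kW


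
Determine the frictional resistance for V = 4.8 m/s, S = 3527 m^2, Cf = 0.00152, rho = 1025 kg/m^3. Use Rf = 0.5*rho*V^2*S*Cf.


Formula: Rf = 0.5 * rho * V^2 * S * Cf
Step 1 — V^2 = 4.8^2 = 23.04
Step 2 — 0.5 * rho * V^2 = 0.5 * 1025 * 23.04 = 11808.0
Step 3 — Rf = 11808.0 * 3527 * 0.00152 ≈ 63303 N (5 s.f.)

63303 N


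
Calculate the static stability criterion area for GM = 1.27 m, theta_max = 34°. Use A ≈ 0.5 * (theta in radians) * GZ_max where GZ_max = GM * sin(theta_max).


Formula: GZ_max = GM * sin(theta); Area = 0.5 * theta_rad * GZ_max
Step 1 — GZ_max = 1.27 * sin(34°) = 1.27 * 0.559193 = 0.710175 m
Step 2 — theta_rad = 34 * pi/180 = 0.593412 rad
Step 3 — Area = 0.5 * 0.593412 * 0.710175 ≈ 0.21071 m·rad (5 s.f.)

0.21071 m·rad


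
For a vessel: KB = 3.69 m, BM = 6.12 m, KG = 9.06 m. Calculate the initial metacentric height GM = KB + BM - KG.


Formula: GM = KB + BM - KG
Step 1 — KM = KB + BM = 3.69 + 6.12 = 9.81 m
Step 2 — GM = KM - KG = 9.81 - 9.06 = 0.75 m

0.75 m


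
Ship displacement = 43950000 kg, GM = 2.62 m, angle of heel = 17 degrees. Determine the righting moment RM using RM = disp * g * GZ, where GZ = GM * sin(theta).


Formula: GZ = GM * sin(theta); RM = disp * g * GZ
Step 1 — GZ = 2.62 * sin(17°) = 2.62 * 0.292372 = 0.766015 m
Step 2 — RM = 43950000 * 9.81 * 0.766015 ≈ 330270000 N·m (5 s.f.)

330270000 N·m


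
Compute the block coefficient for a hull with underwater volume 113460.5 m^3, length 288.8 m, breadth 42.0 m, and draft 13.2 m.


Formula: Cb = V / (L * B * T)
Step 1 — L * B * T = 288.8 * 42.0 * 13.2 = 160110.72 m^3
Step 2 — Cb = 113460.5 / 160110.72 ≈ 0.70864 (5 s.f.)

0.70864


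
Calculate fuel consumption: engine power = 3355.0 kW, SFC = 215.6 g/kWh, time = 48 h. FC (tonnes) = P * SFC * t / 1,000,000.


Formula: FC (tonnes) = P * SFC * t / 1,000,000
Step 1 — P * SFC * t = 3355.0 * 215.6 * 48 = 34720224.0 g
Step 2 — FC (tonnes) = 34720224.0 / 1,000,000 ≈ 34.720 tonnes (5 s.f.)

34.720 tonnes


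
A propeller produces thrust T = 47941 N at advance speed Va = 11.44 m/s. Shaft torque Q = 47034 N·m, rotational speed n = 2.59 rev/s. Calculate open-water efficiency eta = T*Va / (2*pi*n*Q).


Formula: eta = T * Va / (2 * pi * n * Q)
Step 1 — numerator = T * Va = 47941 * 11.44 = 548445.04
Step 2 — 2 * pi * n = 2 * pi * 2.59 = 16.27345
Step 3 — denominator = 16.27345 * 47034 = 765405.45
Step 4 — eta = 548445.04 / 765405.45 ≈ 0.71654 (5 s.f.)

0.71654


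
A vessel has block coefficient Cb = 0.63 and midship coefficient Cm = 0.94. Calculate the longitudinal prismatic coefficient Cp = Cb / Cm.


Formula: Cp = Cb / Cm
Substituting: Cp = 0.63 / 0.94
Result: Cp ≈ 0.67021 (5 s.f.)

0.67021


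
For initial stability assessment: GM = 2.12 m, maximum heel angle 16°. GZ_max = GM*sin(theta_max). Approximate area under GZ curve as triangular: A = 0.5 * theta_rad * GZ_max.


Formula: GZ_max = GM * sin(theta); Area = 0.5 * theta_rad * GZ_max
Step 1 — GZ_max = 2.12 * sin(16°) = 2.12 * 0.275637 = 0.58435 m
Step 2 — theta_rad = 16 * pi/180 = 0.279253 rad
Step 3 — Area = 0.5 * 0.279253 * 0.58435 ≈ 0.081591 m·rad (5 s.f.)

0.081591 m·rad


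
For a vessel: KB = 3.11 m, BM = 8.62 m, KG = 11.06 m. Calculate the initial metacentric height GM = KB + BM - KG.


Formula: GM = KB + BM - KG
Step 1 — KM = KB + BM = 3.11 + 8.62 = 11.73 m
Step 2 — GM = KM - KG = 11.73 - 11.06 = 0.67 m

0.67 m


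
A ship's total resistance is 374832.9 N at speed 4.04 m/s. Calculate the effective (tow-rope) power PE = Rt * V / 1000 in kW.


Formula: PE = Rt * V / 1000 (kW)
Step 1 — PE (W) = 374832.9 * 4.04 = 1514324.916 W
Step 2 — PE (kW) = 1514324.916 / 1000 ≈ 1514.3 kW (5 s.f.)

1514.3 kW


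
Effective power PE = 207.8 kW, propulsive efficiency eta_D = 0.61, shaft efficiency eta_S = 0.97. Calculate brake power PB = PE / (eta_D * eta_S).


Formula: PB = PE / (eta_D * eta_S)
Step 1 — combined efficiency = eta_D * eta_S = 0.61 * 0.97 = 0.5917
Step 2 — PB = 207.8 / 0.5917 ≈ 351.19 kW (5 s.f.)

351.19 kW


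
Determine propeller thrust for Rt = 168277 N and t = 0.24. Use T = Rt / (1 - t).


Formula: T = Rt / (1 - t)
Step 1 — (1 - t) = 1 - 0.24 = 0.76
Step 2 — T = 168277 / 0.76 ≈ 221420 N (5 s.f.)

221420 N


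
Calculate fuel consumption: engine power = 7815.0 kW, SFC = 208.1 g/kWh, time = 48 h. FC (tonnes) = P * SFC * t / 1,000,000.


Formula: FC (tonnes) = P * SFC * t / 1,000,000
Step 1 — P * SFC * t = 7815.0 * 208.1 * 48 = 78062472.0 g
Step 2 — FC (tonnes) = 78062472.0 / 1,000,000 ≈ 78.062 tonnes (5 s.f.)

78.062 tonnes


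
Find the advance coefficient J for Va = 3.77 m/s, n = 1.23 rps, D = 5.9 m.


Formula: J = Va / (n * D)
Step 1 — n * D = 1.23 * 5.9 = 7.257
Step 2 — J = 3.77 / 7.257 ≈ 0.51950 (5 s.f.)

0.51950


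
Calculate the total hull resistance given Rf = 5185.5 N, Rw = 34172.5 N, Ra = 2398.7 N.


Formula: Rt = Rf + Rw + Ra
Substituting: Rt = 5185.5 + 34172.5 + 2398.7
Result: Rt = 41756.7 N

41756.7 N


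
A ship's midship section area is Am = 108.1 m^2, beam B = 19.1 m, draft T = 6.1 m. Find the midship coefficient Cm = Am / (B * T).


Formula: Cm = Am / (B * T)
Step 1 — B * T = 19.1 * 6.1 = 116.51 m^2
Step 2 — Cm = 108.1 / 116.51 ≈ 0.92782 (5 s.f.)

0.92782


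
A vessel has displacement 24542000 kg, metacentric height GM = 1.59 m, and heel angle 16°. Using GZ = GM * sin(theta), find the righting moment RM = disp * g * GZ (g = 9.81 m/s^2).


Formula: GZ = GM * sin(theta); RM = disp * g * GZ
Step 1 — GZ = 1.59 * sin(16°) = 1.59 * 0.275637 = 0.438263 m
Step 2 — RM = 24542000 * 9.81 * 0.438263 ≈ 105510000 N·m (5 s.f.)

105510000 N·m


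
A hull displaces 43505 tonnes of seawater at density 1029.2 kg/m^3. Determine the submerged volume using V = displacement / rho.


Formula: V = mass / rho
Step 1 — convert tonnes to kg: 43505 t * 1000 = 43505000 kg
Step 2 — V = 43505000 / 1029.2 ≈ 42271 m^3 (5 s.f.)

42271 m^3


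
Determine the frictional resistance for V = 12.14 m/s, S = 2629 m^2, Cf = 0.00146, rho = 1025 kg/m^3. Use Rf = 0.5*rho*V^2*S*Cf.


Formula: Rf = 0.5 * rho * V^2 * S * Cf
Step 1 — V^2 = 12.14^2 = 147.3796
Step 2 — 0.5 * rho * V^2 = 0.5 * 1025 * 147.3796 = 75532.045
Step 3 — Rf = 75532.045 * 2629 * 0.00146 ≈ 289920 N (5 s.f.)

289920 N


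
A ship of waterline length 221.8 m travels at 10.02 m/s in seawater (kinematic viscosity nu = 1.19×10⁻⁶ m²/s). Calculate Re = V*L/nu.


Formula: Re = V * L / nu
Step 1 — V * L = 10.02 * 221.8 = 2222.436 m^2/s
Step 2 — Re = 2222.436 / 1.19e-6 = 1.87e+09

1.87e+09


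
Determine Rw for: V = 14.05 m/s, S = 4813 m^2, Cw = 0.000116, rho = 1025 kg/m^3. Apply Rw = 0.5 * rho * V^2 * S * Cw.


Formula: Rw = 0.5 * rho * V^2 * S * Cw
Step 1 — V^2 = 14.05^2 = 197.4025
Step 2 — 0.5 * rho * V^2 = 0.5 * 1025 * 197.4025 = 101168.78125
Step 3 — Rw = 101168.78125 * 4813 * 0.000116 ≈ 56483 N (5 s.f.)

56483 N


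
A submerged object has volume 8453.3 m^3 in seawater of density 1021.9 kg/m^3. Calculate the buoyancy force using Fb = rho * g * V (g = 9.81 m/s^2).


Formula: Fb = rho * g * V
Substituting: Fb = 1021.9 * 9.81 * 8453.3
Intermediate: 1021.9 * 9.81 = 10024.839
Result: Fb = 10024.839 * 8453.3 ≈ 84743000 N (5 s.f.)

84743000 N


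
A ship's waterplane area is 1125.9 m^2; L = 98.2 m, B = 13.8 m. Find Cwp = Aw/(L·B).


Formula: Cwp = Aw / (L * B)
Step 1 — L * B = 98.2 * 13.8 = 1355.16 m^2
Step 2 — Cwp = 1125.9 / 1355.16 ≈ 0.83082 (5 s.f.)

0.83082


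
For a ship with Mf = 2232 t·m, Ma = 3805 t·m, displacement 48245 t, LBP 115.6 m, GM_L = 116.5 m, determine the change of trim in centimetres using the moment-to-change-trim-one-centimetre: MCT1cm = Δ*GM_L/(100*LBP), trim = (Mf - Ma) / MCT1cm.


Formula: net trimming moment = Mf - Ma; MCT1cm = Δ*GM_L/(100*LBP); trim = net moment / MCT1cm
Step 1 — net trimming moment = 2232 - 3805 = -1573 t·m
Step 2 — MCT1cm = 48245 * 116.5 / (100 * 115.6) = 486.2061 t·m/cm
Step 3 — trim = -1573 / 486.2061 ≈ -3.2353 cm (5 s.f.)

-3.2353 cm


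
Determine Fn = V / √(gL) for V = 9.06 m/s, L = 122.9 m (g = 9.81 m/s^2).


Formula: Fn = V / sqrt(g * L)
Step 1 — g * L = 9.81 * 122.9 = 1205.649
Step 2 — sqrt(g * L) = sqrt(1205.649) = 34.722457
Step 3 — Fn = 9.06 / 34.722457 ≈ 0.26093 (5 s.f.)

0.26093


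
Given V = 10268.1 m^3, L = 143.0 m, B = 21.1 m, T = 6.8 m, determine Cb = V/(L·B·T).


Formula: Cb = V / (L * B * T)
Step 1 — L * B * T = 143.0 * 21.1 * 6.8 = 20517.64 m^3
Step 2 — Cb = 10268.1 / 20517.64 ≈ 0.50045 (5 s.f.)

0.50045


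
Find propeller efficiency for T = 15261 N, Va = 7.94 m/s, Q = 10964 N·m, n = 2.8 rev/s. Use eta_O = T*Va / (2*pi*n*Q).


Formula: eta = T * Va / (2 * pi * n * Q)
Step 1 — numerator = T * Va = 15261 * 7.94 = 121172.34
Step 2 — 2 * pi * n = 2 * pi * 2.8 = 17.592919
Step 3 — denominator = 17.592919 * 10964 = 192888.76
Step 4 — eta = 121172.34 / 192888.76 ≈ 0.62820 (5 s.f.)

0.62820


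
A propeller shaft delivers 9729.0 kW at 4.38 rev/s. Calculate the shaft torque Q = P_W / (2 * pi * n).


Formula: Q = P_W / (2 * pi * n)
Step 1 — P_W = 9729.0 kW * 1000 = 9729000.0 W
Step 2 — 2 * pi * n = 2 * pi * 4.38 = 27.520352
Step 3 — Q = 9729000.0 / 27.520352 ≈ 353520 N·m (5 s.f.)

353520 N·m


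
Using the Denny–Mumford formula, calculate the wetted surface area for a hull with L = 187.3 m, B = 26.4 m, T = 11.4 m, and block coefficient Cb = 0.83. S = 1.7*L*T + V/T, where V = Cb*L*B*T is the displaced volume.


Formula: S = 1.7*L*T + V/T with V = Cb*L*B*T, i.e. S = L * (1.7*T + Cb*B)
Step 1 — 1.7*T = 1.7 * 11.4 = 19.38 m
Step 2 — Cb*B = 0.83 * 26.4 = 21.912 m
Step 3 — 1.7*T + Cb*B = 19.38 + 21.912 = 41.292 m
Step 4 — S = 187.3 * 41.292 ≈ 7734.0 m^2 (5 s.f.)

7734.0 m^2


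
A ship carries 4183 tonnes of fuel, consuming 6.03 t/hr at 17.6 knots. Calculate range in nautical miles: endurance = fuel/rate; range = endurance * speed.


Formula: endurance = fuel / rate; range = endurance * speed
Step 1 — endurance = 4183 / 6.03 = 693.6982 hours
Step 2 — range = 693.6982 * 17.6 ≈ 12209 nautical miles (5 s.f.)

12209 NM


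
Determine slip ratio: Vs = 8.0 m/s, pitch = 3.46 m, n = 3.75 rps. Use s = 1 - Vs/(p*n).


Formula: s = 1 - Vs / (p * n)
Step 1 — p * n = 3.46 * 3.75 = 12.975
Step 2 — Vs / (p*n) = 8.0 / 12.975 = 0.61657 (6 d.p.)
Step 3 — s = 1 - 0.61657 = 0.38343

0.38343


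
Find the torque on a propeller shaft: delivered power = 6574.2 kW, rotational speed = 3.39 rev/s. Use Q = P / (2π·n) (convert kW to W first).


Formula: Q = P_W / (2 * pi * n)
Step 1 — P_W = 6574.2 kW * 1000 = 6574200.0 W
Step 2 — 2 * pi * n = 2 * pi * 3.39 = 21.299998
Step 3 — Q = 6574200.0 / 21.299998 ≈ 308650 N·m (5 s.f.)

308650 N·m


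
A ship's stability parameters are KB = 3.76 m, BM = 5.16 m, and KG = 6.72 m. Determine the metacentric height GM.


Formula: GM = KB + BM - KG
Step 1 — KM = KB + BM = 3.76 + 5.16 = 8.92 m
Step 2 — GM = KM - KG = 8.92 - 6.72 = 2.2 m

2.2 m


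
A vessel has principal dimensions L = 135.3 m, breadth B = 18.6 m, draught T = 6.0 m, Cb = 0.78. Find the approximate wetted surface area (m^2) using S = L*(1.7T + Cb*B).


Formula: S = 1.7*L*T + V/T with V = Cb*L*B*T, i.e. S = L * (1.7*T + Cb*B)
Step 1 — 1.7*T = 1.7 * 6.0 = 10.2 m
Step 2 — Cb*B = 0.78 * 18.6 = 14.508 m
Step 3 — 1.7*T + Cb*B = 10.2 + 14.508 = 24.708 m
Step 4 — S = 135.3 * 24.708 ≈ 3343.0 m^2 (5 s.f.)

3343.0 m^2


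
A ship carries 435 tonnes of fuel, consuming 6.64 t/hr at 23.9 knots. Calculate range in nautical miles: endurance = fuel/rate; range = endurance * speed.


Formula: endurance = fuel / rate; range = endurance * speed
Step 1 — endurance = 435 / 6.64 = 65.512 hours
Step 2 — range = 65.512 * 23.9 ≈ 1565.7 nautical miles (5 s.f.)

1565.7 NM


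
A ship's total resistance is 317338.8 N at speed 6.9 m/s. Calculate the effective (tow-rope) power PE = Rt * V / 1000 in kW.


Formula: PE = Rt * V / 1000 (kW)
Step 1 — PE (W) = 317338.8 * 6.9 = 2189637.72 W
Step 2 — PE (kW) = 2189637.72 / 1000 ≈ 2189.6 kW (5 s.f.)

2189.6 kW


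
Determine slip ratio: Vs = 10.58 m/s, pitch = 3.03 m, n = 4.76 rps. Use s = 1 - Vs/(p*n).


Formula: s = 1 - Vs / (p * n)
Step 1 — p * n = 3.03 * 4.76 = 14.4228
Step 2 — Vs / (p*n) = 10.58 / 14.4228 = 0.733561 (6 d.p.)
Step 3 — s = 1 - 0.733561 = 0.266439

0.266439


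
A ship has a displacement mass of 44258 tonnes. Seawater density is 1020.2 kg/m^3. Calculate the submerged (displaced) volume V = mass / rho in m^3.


Formula: V = mass / rho
Step 1 — convert tonnes to kg: 44258 t * 1000 = 44258000 kg
Step 2 — V = 44258000 / 1020.2 ≈ 43382 m^3 (5 s.f.)

43382 m^3


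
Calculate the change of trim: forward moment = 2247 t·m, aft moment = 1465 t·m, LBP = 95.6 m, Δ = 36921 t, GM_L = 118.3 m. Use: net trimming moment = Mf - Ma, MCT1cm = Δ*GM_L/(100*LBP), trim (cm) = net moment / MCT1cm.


Formula: net trimming moment = Mf - Ma; MCT1cm = Δ*GM_L/(100*LBP); trim = net moment / MCT1cm
Step 1 — net trimming moment = 2247 - 1465 = 782 t·m
Step 2 — MCT1cm = 36921 * 118.3 / (100 * 95.6) = 456.8781 t·m/cm
Step 3 — trim = 782 / 456.8781 ≈ 1.7116 cm (5 s.f.)

1.7116 cm


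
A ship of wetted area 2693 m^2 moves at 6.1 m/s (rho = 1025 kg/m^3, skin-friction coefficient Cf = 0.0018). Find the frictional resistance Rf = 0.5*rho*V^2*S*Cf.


Formula: Rf = 0.5 * rho * V^2 * S * Cf
Step 1 — V^2 = 6.1^2 = 37.21
Step 2 — 0.5 * rho * V^2 = 0.5 * 1025 * 37.21 = 19070.125
Step 3 — Rf = 19070.125 * 2693 * 0.0018 ≈ 92441 N (5 s.f.)

92441 N


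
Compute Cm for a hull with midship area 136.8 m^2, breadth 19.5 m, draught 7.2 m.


Formula: Cm = Am / (B * T)
Step 1 — B * T = 19.5 * 7.2 = 140.4 m^2
Step 2 — Cm = 136.8 / 140.4 ≈ 0.97436 (5 s.f.)

0.97436


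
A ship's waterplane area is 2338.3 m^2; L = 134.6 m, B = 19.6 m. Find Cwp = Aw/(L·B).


Formula: Cwp = Aw / (L * B)
Step 1 — L * B = 134.6 * 19.6 = 2638.16 m^2
Step 2 — Cwp = 2338.3 / 2638.16 ≈ 0.88634 (5 s.f.)

0.88634


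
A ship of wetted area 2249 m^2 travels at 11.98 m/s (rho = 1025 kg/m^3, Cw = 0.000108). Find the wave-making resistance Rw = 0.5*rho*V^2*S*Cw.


Formula: Rw = 0.5 * rho * V^2 * S * Cw
Step 1 — V^2 = 11.98^2 = 143.5204
Step 2 — 0.5 * rho * V^2 = 0.5 * 1025 * 143.5204 = 73554.205
Step 3 — Rw = 73554.205 * 2249 * 0.000108 ≈ 17866 N (5 s.f.)

17866 N


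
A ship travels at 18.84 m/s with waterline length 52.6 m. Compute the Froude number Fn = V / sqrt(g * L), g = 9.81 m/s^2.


Formula: Fn = V / sqrt(g * L)
Step 1 — g * L = 9.81 * 52.6 = 516.006
Step 2 — sqrt(g * L) = sqrt(516.006) = 22.715765
Step 3 — Fn = 18.84 / 22.715765 ≈ 0.82938 (5 s.f.)

0.82938


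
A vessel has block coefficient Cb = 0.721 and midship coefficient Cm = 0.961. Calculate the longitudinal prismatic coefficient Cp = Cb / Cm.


Formula: Cp = Cb / Cm
Substituting: Cp = 0.721 / 0.961
Result: Cp ≈ 0.75026 (5 s.f.)

0.75026


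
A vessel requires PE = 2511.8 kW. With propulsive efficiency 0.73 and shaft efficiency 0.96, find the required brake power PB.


Formula: PB = PE / (eta_D * eta_S)
Step 1 — combined efficiency = eta_D * eta_S = 0.73 * 0.96 = 0.7008
Step 2 — PB = 2511.8 / 0.7008 ≈ 3584.2 kW (5 s.f.)

3584.2 kW


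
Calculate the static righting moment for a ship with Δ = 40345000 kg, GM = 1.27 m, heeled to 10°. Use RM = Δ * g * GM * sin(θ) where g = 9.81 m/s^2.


Formula: GZ = GM * sin(theta); RM = disp * g * GZ
Step 1 — GZ = 1.27 * sin(10°) = 1.27 * 0.173648 = 0.220533 m
Step 2 — RM = 40345000 * 9.81 * 0.220533 ≈ 87284000 N·m (5 s.f.)

87284000 N·m
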